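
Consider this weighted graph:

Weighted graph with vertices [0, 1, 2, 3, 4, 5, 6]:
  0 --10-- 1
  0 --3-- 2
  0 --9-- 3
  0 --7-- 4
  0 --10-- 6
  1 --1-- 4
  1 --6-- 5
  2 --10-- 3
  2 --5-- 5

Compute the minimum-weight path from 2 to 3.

Using Dijkstra's algorithm from vertex 2:
Shortest path: 2 -> 3
Total weight: 10 = 10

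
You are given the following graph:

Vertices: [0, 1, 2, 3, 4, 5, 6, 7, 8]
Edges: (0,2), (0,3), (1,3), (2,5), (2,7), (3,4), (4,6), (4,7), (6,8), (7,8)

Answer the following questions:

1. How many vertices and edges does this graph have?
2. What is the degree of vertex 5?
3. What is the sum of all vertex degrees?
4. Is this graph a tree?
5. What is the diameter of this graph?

Count: 9 vertices, 10 edges.
Vertex 5 has neighbors [2], degree = 1.
Handshaking lemma: 2 * 10 = 20.
A tree on 9 vertices has 8 edges. This graph has 10 edges (2 extra). Not a tree.
Diameter (longest shortest path) = 4.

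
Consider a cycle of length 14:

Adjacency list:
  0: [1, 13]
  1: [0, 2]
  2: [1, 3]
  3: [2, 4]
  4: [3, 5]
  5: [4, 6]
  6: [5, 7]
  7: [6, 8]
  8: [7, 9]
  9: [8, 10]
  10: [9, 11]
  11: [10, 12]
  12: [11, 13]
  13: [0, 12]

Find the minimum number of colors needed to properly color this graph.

This is an even cycle (C_14). Even cycles are bipartite.
Chromatic number = 2.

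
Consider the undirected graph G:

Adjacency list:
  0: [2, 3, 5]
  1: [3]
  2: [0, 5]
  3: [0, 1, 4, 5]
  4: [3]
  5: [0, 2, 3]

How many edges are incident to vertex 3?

Vertex 3 has neighbors [0, 1, 4, 5], so deg(3) = 4.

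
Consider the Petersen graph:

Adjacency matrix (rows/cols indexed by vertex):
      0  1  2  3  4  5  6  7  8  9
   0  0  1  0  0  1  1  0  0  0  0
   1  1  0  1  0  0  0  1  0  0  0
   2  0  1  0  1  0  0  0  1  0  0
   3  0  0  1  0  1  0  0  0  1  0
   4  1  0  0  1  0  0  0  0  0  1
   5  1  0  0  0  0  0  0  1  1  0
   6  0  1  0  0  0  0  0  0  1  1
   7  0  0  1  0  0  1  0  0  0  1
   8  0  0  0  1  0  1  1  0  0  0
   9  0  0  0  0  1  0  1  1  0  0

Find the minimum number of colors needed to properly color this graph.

The Petersen graph contains odd cycles (e.g. the outer 5-cycle), so chi >= 3.
A proper 3-coloring exists (it is a well-known 3-chromatic graph).
Chromatic number = 3.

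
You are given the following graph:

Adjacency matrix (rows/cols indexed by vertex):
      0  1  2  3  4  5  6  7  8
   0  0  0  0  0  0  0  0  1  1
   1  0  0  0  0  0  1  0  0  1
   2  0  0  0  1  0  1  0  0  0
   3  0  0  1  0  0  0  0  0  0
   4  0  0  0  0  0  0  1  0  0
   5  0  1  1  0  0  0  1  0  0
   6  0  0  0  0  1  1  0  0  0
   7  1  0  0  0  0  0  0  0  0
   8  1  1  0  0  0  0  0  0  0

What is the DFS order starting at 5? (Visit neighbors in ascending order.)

DFS from vertex 5 (neighbors processed in ascending order):
Visit order: 5, 1, 8, 0, 7, 2, 3, 6, 4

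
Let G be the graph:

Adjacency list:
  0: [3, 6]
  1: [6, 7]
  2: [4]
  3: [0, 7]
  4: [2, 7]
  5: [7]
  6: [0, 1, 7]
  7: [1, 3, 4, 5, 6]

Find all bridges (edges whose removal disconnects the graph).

A bridge is an edge whose removal increases the number of connected components.
Bridges found: (2,4), (4,7), (5,7)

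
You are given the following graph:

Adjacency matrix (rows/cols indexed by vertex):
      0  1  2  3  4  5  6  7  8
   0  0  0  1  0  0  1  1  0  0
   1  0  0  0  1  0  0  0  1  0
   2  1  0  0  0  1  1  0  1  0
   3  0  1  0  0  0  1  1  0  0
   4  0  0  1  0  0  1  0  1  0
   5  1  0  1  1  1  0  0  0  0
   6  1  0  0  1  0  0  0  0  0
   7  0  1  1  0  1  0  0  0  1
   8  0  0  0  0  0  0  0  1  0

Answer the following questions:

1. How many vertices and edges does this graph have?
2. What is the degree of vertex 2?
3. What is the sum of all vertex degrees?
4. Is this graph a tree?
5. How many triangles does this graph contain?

Count: 9 vertices, 13 edges.
Vertex 2 has neighbors [0, 4, 5, 7], degree = 4.
Handshaking lemma: 2 * 13 = 26.
A tree on 9 vertices has 8 edges. This graph has 13 edges (5 extra). Not a tree.
Number of triangles = 3.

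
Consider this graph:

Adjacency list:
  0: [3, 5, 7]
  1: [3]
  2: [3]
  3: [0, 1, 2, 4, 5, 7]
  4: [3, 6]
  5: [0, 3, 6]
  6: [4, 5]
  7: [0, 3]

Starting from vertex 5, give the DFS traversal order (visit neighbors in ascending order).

DFS from vertex 5 (neighbors processed in ascending order):
Visit order: 5, 0, 3, 1, 2, 4, 6, 7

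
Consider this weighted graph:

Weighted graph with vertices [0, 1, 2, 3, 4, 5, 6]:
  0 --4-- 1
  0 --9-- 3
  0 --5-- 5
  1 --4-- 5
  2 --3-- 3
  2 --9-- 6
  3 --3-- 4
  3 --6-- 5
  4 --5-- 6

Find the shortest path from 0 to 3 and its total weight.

Using Dijkstra's algorithm from vertex 0:
Shortest path: 0 -> 3
Total weight: 9 = 9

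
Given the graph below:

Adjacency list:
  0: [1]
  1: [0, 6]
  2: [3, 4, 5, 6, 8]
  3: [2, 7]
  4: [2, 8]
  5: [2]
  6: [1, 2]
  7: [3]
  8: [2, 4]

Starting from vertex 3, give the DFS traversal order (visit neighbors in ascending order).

DFS from vertex 3 (neighbors processed in ascending order):
Visit order: 3, 2, 4, 8, 5, 6, 1, 0, 7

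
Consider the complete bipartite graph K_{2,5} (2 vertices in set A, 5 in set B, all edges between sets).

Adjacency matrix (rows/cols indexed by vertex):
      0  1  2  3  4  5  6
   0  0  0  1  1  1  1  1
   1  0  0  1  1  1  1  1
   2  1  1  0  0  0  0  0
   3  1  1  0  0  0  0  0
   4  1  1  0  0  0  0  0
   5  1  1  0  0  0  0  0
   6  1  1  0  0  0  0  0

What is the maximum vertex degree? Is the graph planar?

Set-A vertices have degree 5; set-B vertices have degree 2. Maximum degree = max(2,5) = 5.
min(2,5) <= 2, so K_{2,5} avoids a K_{3,3} subdivision and is planar.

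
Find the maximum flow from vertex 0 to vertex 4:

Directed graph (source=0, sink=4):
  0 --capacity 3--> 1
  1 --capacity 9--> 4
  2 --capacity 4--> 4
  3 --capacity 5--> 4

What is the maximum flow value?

Computing max flow:
  Flow on (0->1): 3/3
  Flow on (1->4): 3/9
Maximum flow = 3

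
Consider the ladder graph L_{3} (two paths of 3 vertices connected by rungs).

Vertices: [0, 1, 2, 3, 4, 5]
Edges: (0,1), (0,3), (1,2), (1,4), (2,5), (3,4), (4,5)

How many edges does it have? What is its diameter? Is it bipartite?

Ladder graph L_{3}: 3 rungs + 2 * (3-1) path edges = 3 + 4 = 7 edges.
Diameter = 3.
Ladder graphs are bipartite (alternating coloring along each path).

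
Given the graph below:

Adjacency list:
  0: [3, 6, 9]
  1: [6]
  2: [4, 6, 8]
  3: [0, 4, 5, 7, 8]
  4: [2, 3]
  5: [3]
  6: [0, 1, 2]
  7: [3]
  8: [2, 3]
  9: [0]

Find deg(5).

Vertex 5 has neighbors [3], so deg(5) = 1.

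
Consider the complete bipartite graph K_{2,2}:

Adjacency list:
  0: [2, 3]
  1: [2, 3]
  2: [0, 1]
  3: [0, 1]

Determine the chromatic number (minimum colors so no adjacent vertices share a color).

K_{2,2} is bipartite: vertices split into two independent sets of size 2 and 2.
Color one set 0, the other 1. No adjacent vertices share a color.
Chromatic number = 2.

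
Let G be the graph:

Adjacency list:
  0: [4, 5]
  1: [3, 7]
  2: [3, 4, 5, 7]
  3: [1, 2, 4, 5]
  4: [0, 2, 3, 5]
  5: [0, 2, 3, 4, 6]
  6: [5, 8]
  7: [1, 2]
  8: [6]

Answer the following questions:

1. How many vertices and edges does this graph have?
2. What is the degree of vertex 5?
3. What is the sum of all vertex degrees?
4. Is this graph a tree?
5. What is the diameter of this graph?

Count: 9 vertices, 13 edges.
Vertex 5 has neighbors [0, 2, 3, 4, 6], degree = 5.
Handshaking lemma: 2 * 13 = 26.
A tree on 9 vertices has 8 edges. This graph has 13 edges (5 extra). Not a tree.
Diameter (longest shortest path) = 4.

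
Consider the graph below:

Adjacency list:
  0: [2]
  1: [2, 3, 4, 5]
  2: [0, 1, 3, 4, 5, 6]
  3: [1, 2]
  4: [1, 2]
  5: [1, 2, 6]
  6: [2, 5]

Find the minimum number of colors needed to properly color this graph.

The graph has a maximum clique of size 3 (lower bound on chromatic number).
A valid 3-coloring: {0: 1, 1: 1, 2: 0, 3: 2, 4: 2, 5: 2, 6: 1}.
Chromatic number = 3.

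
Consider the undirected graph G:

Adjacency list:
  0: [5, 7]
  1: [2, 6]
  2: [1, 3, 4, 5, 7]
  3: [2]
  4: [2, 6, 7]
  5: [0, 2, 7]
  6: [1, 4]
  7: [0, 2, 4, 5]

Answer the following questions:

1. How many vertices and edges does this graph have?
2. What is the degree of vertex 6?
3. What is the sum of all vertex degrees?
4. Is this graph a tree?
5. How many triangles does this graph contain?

Count: 8 vertices, 11 edges.
Vertex 6 has neighbors [1, 4], degree = 2.
Handshaking lemma: 2 * 11 = 22.
A tree on 8 vertices has 7 edges. This graph has 11 edges (4 extra). Not a tree.
Number of triangles = 3.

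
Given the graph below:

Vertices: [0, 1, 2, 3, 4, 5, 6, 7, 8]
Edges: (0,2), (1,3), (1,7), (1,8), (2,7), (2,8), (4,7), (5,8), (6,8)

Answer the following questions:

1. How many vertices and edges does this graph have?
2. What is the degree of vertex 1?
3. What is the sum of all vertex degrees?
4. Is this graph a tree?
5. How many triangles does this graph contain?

Count: 9 vertices, 9 edges.
Vertex 1 has neighbors [3, 7, 8], degree = 3.
Handshaking lemma: 2 * 9 = 18.
A tree on 9 vertices has 8 edges. This graph has 9 edges (1 extra). Not a tree.
Number of triangles = 0.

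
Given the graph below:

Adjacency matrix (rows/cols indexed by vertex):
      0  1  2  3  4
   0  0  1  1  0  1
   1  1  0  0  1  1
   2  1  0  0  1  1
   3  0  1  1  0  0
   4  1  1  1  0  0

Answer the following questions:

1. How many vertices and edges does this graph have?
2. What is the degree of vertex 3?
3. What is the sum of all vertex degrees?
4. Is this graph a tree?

Count: 5 vertices, 7 edges.
Vertex 3 has neighbors [1, 2], degree = 2.
Handshaking lemma: 2 * 7 = 14.
A tree on 5 vertices has 4 edges. This graph has 7 edges (3 extra). Not a tree.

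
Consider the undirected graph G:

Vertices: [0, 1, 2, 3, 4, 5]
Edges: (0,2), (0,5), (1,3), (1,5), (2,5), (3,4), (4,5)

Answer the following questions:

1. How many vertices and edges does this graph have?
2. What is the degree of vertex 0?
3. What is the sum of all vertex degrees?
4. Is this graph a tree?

Count: 6 vertices, 7 edges.
Vertex 0 has neighbors [2, 5], degree = 2.
Handshaking lemma: 2 * 7 = 14.
A tree on 6 vertices has 5 edges. This graph has 7 edges (2 extra). Not a tree.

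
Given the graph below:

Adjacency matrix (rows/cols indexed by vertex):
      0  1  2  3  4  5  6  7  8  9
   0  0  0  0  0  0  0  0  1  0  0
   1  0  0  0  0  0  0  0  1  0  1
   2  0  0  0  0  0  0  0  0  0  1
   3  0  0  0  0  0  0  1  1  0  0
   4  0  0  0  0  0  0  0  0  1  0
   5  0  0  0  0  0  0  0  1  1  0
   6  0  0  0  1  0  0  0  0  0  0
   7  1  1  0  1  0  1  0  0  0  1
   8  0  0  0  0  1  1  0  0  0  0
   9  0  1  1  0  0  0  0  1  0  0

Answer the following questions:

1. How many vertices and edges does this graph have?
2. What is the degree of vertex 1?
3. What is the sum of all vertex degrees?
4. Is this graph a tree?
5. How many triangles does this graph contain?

Count: 10 vertices, 10 edges.
Vertex 1 has neighbors [7, 9], degree = 2.
Handshaking lemma: 2 * 10 = 20.
A tree on 10 vertices has 9 edges. This graph has 10 edges (1 extra). Not a tree.
Number of triangles = 1.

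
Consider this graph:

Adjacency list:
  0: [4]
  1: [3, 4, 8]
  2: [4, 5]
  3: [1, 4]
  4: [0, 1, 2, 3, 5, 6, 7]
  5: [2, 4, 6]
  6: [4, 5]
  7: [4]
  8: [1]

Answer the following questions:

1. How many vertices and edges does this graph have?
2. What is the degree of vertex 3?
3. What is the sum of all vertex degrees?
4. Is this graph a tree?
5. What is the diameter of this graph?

Count: 9 vertices, 11 edges.
Vertex 3 has neighbors [1, 4], degree = 2.
Handshaking lemma: 2 * 11 = 22.
A tree on 9 vertices has 8 edges. This graph has 11 edges (3 extra). Not a tree.
Diameter (longest shortest path) = 3.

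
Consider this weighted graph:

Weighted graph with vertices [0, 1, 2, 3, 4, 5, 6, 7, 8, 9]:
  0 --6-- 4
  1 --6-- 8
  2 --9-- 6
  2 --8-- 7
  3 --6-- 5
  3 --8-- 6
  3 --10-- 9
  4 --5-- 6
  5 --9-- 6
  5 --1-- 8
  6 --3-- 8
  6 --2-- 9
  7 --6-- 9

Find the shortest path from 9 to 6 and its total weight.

Using Dijkstra's algorithm from vertex 9:
Shortest path: 9 -> 6
Total weight: 2 = 2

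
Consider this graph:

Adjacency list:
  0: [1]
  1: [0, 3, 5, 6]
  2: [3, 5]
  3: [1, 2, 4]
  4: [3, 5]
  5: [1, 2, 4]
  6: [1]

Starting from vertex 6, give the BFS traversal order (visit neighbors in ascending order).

BFS from vertex 6 (neighbors processed in ascending order):
Visit order: 6, 1, 0, 3, 5, 2, 4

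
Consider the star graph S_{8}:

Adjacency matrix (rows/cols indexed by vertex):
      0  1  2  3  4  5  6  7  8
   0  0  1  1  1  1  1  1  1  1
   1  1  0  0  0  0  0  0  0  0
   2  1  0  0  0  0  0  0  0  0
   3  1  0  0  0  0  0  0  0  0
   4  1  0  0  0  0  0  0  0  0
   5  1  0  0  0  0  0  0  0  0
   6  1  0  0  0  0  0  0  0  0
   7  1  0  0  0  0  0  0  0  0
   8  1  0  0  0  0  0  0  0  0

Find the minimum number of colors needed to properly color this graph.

S_{8} has one hub adjacent to 8 leaves; leaves are pairwise non-adjacent.
Color the hub 0 and every leaf 1.
Chromatic number = 2.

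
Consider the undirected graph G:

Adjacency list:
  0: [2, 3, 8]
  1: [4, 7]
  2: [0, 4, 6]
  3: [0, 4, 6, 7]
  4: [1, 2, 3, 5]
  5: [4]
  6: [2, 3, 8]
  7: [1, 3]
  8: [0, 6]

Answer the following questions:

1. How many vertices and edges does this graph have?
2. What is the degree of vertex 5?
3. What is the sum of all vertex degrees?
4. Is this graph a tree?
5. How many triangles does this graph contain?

Count: 9 vertices, 12 edges.
Vertex 5 has neighbors [4], degree = 1.
Handshaking lemma: 2 * 12 = 24.
A tree on 9 vertices has 8 edges. This graph has 12 edges (4 extra). Not a tree.
Number of triangles = 0.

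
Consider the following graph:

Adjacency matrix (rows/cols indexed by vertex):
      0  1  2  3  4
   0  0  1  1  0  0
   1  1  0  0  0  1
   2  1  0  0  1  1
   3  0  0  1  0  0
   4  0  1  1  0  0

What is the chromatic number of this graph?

The graph has a maximum clique of size 2 (lower bound on chromatic number).
A valid 2-coloring: {0: 1, 1: 0, 2: 0, 3: 1, 4: 1}.
Chromatic number = 2.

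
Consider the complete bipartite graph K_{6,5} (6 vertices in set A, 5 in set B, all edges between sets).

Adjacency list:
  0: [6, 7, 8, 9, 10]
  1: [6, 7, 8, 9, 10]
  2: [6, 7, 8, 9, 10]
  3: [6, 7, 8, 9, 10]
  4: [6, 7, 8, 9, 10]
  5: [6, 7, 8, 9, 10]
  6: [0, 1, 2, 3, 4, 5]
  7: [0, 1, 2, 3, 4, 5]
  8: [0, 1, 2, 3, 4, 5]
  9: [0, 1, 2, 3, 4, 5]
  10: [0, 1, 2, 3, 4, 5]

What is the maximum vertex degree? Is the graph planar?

Set-A vertices have degree 5; set-B vertices have degree 6. Maximum degree = max(6,5) = 6.
K_{6,5} contains K_{3,3} as a subgraph (since both sides have >= 3 vertices); by Kuratowski's theorem it is not planar.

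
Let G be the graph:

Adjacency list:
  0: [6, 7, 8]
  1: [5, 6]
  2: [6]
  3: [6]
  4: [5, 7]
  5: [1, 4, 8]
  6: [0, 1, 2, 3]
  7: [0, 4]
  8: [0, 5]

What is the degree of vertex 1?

Vertex 1 has neighbors [5, 6], so deg(1) = 2.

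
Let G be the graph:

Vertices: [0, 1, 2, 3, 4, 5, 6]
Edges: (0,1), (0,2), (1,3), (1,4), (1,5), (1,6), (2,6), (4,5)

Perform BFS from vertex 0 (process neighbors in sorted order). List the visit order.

BFS from vertex 0 (neighbors processed in ascending order):
Visit order: 0, 1, 2, 3, 4, 5, 6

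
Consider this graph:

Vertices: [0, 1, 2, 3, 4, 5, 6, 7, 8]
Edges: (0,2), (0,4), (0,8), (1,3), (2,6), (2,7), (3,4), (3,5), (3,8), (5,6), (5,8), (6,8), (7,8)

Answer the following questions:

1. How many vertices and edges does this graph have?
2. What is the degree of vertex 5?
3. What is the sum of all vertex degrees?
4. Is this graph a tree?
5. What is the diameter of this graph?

Count: 9 vertices, 13 edges.
Vertex 5 has neighbors [3, 6, 8], degree = 3.
Handshaking lemma: 2 * 13 = 26.
A tree on 9 vertices has 8 edges. This graph has 13 edges (5 extra). Not a tree.
Diameter (longest shortest path) = 4.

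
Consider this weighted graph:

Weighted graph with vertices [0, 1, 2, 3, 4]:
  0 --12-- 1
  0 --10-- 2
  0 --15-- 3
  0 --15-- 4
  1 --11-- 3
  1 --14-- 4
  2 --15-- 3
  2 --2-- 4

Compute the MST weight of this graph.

Applying Kruskal's algorithm (sort edges by weight, add if no cycle):
  Add (2,4) w=2
  Add (0,2) w=10
  Add (1,3) w=11
  Add (0,1) w=12
  Skip (1,4) w=14 (creates cycle)
  Skip (0,3) w=15 (creates cycle)
  Skip (0,4) w=15 (creates cycle)
  Skip (2,3) w=15 (creates cycle)
MST weight = 35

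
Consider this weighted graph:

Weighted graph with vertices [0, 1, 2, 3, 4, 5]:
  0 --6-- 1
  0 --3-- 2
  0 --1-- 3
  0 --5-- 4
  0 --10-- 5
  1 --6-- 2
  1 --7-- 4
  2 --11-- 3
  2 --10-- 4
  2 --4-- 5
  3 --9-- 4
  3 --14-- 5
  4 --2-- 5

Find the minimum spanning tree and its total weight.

Applying Kruskal's algorithm (sort edges by weight, add if no cycle):
  Add (0,3) w=1
  Add (4,5) w=2
  Add (0,2) w=3
  Add (2,5) w=4
  Skip (0,4) w=5 (creates cycle)
  Add (0,1) w=6
  Skip (1,2) w=6 (creates cycle)
  Skip (1,4) w=7 (creates cycle)
  Skip (3,4) w=9 (creates cycle)
  Skip (0,5) w=10 (creates cycle)
  Skip (2,4) w=10 (creates cycle)
  Skip (2,3) w=11 (creates cycle)
  Skip (3,5) w=14 (creates cycle)
MST weight = 16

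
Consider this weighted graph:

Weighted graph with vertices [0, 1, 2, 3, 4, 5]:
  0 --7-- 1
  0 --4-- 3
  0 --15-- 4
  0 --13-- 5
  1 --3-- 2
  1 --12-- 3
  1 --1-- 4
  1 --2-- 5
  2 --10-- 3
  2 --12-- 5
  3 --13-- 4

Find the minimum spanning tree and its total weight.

Applying Kruskal's algorithm (sort edges by weight, add if no cycle):
  Add (1,4) w=1
  Add (1,5) w=2
  Add (1,2) w=3
  Add (0,3) w=4
  Add (0,1) w=7
  Skip (2,3) w=10 (creates cycle)
  Skip (1,3) w=12 (creates cycle)
  Skip (2,5) w=12 (creates cycle)
  Skip (0,5) w=13 (creates cycle)
  Skip (3,4) w=13 (creates cycle)
  Skip (0,4) w=15 (creates cycle)
MST weight = 17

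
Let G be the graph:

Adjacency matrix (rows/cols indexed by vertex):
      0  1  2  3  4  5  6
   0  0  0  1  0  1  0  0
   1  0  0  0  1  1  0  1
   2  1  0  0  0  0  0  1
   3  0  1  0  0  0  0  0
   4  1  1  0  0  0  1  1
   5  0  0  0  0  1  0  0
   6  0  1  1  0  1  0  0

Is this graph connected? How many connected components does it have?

Checking connectivity: the graph has 1 connected component(s).
All vertices are reachable from each other. The graph IS connected.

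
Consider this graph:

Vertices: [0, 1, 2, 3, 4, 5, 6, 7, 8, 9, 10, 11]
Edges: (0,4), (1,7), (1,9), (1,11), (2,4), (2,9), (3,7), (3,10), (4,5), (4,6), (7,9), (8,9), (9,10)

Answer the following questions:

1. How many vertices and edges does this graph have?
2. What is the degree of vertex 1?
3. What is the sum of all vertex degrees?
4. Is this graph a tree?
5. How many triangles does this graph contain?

Count: 12 vertices, 13 edges.
Vertex 1 has neighbors [7, 9, 11], degree = 3.
Handshaking lemma: 2 * 13 = 26.
A tree on 12 vertices has 11 edges. This graph has 13 edges (2 extra). Not a tree.
Number of triangles = 1.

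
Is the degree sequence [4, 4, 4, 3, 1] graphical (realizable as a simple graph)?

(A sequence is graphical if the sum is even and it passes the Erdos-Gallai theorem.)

Sum of degrees = 16. Sum is even but fails Erdos-Gallai. The sequence is NOT graphical.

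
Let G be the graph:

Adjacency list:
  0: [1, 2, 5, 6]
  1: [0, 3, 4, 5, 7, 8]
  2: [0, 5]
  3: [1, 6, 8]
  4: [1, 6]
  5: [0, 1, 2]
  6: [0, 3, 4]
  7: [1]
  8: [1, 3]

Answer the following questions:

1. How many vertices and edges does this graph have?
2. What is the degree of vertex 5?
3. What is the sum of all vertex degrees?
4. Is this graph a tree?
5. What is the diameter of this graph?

Count: 9 vertices, 13 edges.
Vertex 5 has neighbors [0, 1, 2], degree = 3.
Handshaking lemma: 2 * 13 = 26.
A tree on 9 vertices has 8 edges. This graph has 13 edges (5 extra). Not a tree.
Diameter (longest shortest path) = 3.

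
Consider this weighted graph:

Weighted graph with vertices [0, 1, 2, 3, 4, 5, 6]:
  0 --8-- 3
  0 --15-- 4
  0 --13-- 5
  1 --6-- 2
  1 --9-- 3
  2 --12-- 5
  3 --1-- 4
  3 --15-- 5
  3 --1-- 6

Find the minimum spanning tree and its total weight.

Applying Kruskal's algorithm (sort edges by weight, add if no cycle):
  Add (3,6) w=1
  Add (3,4) w=1
  Add (1,2) w=6
  Add (0,3) w=8
  Add (1,3) w=9
  Add (2,5) w=12
  Skip (0,5) w=13 (creates cycle)
  Skip (0,4) w=15 (creates cycle)
  Skip (3,5) w=15 (creates cycle)
MST weight = 37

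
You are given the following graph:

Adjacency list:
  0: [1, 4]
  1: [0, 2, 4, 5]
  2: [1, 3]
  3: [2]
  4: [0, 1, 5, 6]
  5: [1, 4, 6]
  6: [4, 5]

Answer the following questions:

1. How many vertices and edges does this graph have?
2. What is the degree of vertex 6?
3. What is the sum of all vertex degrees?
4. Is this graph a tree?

Count: 7 vertices, 9 edges.
Vertex 6 has neighbors [4, 5], degree = 2.
Handshaking lemma: 2 * 9 = 18.
A tree on 7 vertices has 6 edges. This graph has 9 edges (3 extra). Not a tree.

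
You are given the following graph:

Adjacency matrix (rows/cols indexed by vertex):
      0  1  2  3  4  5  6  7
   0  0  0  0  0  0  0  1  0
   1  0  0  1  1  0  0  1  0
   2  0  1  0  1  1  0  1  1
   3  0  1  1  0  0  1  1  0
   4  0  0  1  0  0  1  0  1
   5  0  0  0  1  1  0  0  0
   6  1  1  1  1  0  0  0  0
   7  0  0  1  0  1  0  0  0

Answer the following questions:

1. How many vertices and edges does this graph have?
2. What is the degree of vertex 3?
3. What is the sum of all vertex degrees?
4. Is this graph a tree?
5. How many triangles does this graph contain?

Count: 8 vertices, 12 edges.
Vertex 3 has neighbors [1, 2, 5, 6], degree = 4.
Handshaking lemma: 2 * 12 = 24.
A tree on 8 vertices has 7 edges. This graph has 12 edges (5 extra). Not a tree.
Number of triangles = 5.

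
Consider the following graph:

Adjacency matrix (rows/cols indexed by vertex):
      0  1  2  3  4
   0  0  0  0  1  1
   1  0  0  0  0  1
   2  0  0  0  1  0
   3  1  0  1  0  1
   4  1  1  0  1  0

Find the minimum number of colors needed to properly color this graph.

The graph has a maximum clique of size 3 (lower bound on chromatic number).
A valid 3-coloring: {0: 2, 1: 0, 2: 1, 3: 0, 4: 1}.
Chromatic number = 3.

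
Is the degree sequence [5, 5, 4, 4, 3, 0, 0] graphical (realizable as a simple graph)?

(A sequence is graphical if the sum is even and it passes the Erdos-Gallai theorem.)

Sum of degrees = 21. Sum is odd, so the sequence is NOT graphical.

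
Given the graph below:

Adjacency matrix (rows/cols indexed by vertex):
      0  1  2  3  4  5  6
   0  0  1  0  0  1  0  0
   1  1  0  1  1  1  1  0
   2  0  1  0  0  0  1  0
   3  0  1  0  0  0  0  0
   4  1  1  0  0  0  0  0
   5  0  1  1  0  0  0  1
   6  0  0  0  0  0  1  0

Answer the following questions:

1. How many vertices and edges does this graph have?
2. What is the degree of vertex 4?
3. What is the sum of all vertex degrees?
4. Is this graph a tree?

Count: 7 vertices, 8 edges.
Vertex 4 has neighbors [0, 1], degree = 2.
Handshaking lemma: 2 * 8 = 16.
A tree on 7 vertices has 6 edges. This graph has 8 edges (2 extra). Not a tree.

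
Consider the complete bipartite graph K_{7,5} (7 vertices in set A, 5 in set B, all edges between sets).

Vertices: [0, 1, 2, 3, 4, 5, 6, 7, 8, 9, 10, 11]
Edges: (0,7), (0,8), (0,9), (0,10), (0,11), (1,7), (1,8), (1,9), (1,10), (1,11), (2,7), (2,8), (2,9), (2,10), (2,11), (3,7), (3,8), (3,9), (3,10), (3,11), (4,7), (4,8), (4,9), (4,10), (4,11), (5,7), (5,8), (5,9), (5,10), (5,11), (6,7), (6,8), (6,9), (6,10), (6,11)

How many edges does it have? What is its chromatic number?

K_{7,5} has 7 * 5 = 35 edges.
Bipartite graphs have chromatic number 2 (color each partition differently).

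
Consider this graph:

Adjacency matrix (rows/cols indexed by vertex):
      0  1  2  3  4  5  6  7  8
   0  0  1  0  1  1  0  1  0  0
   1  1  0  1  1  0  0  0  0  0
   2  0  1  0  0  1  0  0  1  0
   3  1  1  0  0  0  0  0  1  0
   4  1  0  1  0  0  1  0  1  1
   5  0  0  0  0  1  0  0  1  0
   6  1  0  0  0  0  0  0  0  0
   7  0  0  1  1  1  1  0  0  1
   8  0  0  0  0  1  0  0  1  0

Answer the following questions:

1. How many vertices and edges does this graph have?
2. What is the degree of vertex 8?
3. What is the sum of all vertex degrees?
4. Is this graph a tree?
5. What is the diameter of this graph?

Count: 9 vertices, 14 edges.
Vertex 8 has neighbors [4, 7], degree = 2.
Handshaking lemma: 2 * 14 = 28.
A tree on 9 vertices has 8 edges. This graph has 14 edges (6 extra). Not a tree.
Diameter (longest shortest path) = 3.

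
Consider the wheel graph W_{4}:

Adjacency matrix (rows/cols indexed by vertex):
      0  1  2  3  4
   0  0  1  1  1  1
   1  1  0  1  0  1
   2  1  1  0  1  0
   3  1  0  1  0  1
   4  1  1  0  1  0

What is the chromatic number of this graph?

W_{4} = C_{4} plus a hub adjacent to every cycle vertex.
The outer cycle needs 2 colors (even cycle); the hub is adjacent to all of them so needs a fresh color.
Chromatic number = 2 + 1 = 3.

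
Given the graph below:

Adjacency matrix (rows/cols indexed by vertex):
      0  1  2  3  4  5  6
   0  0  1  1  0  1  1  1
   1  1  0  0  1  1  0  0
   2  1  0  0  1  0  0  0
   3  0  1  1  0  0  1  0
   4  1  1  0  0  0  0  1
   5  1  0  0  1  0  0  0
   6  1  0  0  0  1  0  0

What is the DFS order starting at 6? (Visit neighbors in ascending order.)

DFS from vertex 6 (neighbors processed in ascending order):
Visit order: 6, 0, 1, 3, 2, 5, 4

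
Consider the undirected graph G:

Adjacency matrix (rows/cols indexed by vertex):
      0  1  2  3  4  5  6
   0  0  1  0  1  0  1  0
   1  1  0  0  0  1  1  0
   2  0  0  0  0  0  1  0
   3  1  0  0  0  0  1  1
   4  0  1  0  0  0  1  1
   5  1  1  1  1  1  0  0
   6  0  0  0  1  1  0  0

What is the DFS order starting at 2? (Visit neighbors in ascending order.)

DFS from vertex 2 (neighbors processed in ascending order):
Visit order: 2, 5, 0, 1, 4, 6, 3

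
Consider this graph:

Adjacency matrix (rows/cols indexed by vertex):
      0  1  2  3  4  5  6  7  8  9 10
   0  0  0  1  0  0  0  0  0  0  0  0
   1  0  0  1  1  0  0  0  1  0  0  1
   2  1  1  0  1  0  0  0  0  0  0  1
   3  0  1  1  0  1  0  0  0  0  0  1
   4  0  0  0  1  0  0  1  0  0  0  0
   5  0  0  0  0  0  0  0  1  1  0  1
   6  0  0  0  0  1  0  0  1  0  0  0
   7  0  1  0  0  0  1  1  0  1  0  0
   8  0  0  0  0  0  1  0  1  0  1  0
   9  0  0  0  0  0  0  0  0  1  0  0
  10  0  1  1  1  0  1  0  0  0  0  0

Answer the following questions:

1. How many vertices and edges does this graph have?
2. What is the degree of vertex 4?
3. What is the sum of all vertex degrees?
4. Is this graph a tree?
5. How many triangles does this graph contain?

Count: 11 vertices, 16 edges.
Vertex 4 has neighbors [3, 6], degree = 2.
Handshaking lemma: 2 * 16 = 32.
A tree on 11 vertices has 10 edges. This graph has 16 edges (6 extra). Not a tree.
Number of triangles = 5.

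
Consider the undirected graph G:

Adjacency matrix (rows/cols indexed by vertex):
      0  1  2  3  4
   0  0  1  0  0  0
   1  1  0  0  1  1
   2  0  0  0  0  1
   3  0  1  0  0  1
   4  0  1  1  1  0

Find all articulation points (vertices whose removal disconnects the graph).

An articulation point is a vertex whose removal disconnects the graph.
Articulation points: [1, 4]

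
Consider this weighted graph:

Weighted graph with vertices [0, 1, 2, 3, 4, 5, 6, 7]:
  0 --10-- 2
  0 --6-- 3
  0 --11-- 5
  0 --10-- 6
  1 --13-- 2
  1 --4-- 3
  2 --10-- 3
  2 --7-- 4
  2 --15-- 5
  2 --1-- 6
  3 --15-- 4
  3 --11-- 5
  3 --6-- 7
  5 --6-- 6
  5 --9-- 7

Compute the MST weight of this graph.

Applying Kruskal's algorithm (sort edges by weight, add if no cycle):
  Add (2,6) w=1
  Add (1,3) w=4
  Add (0,3) w=6
  Add (3,7) w=6
  Add (5,6) w=6
  Add (2,4) w=7
  Add (5,7) w=9
  Skip (0,2) w=10 (creates cycle)
  Skip (0,6) w=10 (creates cycle)
  Skip (2,3) w=10 (creates cycle)
  Skip (0,5) w=11 (creates cycle)
  Skip (3,5) w=11 (creates cycle)
  Skip (1,2) w=13 (creates cycle)
  Skip (2,5) w=15 (creates cycle)
  Skip (3,4) w=15 (creates cycle)
MST weight = 39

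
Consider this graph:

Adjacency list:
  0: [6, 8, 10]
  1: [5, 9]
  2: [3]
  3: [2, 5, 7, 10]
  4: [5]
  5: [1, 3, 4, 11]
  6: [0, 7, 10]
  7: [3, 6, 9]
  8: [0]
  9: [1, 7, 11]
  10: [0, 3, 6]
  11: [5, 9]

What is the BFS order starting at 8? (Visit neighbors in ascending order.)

BFS from vertex 8 (neighbors processed in ascending order):
Visit order: 8, 0, 6, 10, 7, 3, 9, 2, 5, 1, 11, 4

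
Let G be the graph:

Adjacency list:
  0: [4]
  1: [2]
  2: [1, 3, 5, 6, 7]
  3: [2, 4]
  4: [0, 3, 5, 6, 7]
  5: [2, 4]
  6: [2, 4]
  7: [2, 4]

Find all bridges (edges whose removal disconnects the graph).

A bridge is an edge whose removal increases the number of connected components.
Bridges found: (0,4), (1,2)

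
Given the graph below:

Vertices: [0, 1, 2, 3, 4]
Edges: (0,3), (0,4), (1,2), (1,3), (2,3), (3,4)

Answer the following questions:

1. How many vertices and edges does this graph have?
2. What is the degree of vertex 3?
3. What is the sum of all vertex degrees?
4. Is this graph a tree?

Count: 5 vertices, 6 edges.
Vertex 3 has neighbors [0, 1, 2, 4], degree = 4.
Handshaking lemma: 2 * 6 = 12.
A tree on 5 vertices has 4 edges. This graph has 6 edges (2 extra). Not a tree.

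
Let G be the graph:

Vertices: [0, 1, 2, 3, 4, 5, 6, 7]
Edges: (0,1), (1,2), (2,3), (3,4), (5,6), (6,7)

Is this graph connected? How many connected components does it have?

Checking connectivity: the graph has 2 connected component(s).
Components: [[0, 1, 2, 3, 4], [5, 6, 7]]. The graph is NOT connected.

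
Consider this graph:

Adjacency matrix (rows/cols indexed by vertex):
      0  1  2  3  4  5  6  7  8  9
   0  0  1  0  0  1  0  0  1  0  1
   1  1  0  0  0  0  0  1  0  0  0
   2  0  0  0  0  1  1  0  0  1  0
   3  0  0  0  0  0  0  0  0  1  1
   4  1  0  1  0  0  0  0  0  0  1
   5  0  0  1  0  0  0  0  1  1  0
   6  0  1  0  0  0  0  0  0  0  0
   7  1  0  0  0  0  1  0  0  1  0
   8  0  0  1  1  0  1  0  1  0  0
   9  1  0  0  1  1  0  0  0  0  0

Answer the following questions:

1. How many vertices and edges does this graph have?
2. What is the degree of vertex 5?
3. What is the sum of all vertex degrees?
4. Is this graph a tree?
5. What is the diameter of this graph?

Count: 10 vertices, 14 edges.
Vertex 5 has neighbors [2, 7, 8], degree = 3.
Handshaking lemma: 2 * 14 = 28.
A tree on 10 vertices has 9 edges. This graph has 14 edges (5 extra). Not a tree.
Diameter (longest shortest path) = 4.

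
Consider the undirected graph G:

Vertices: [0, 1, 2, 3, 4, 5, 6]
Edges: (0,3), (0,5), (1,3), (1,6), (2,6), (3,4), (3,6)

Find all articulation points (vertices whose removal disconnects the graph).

An articulation point is a vertex whose removal disconnects the graph.
Articulation points: [0, 3, 6]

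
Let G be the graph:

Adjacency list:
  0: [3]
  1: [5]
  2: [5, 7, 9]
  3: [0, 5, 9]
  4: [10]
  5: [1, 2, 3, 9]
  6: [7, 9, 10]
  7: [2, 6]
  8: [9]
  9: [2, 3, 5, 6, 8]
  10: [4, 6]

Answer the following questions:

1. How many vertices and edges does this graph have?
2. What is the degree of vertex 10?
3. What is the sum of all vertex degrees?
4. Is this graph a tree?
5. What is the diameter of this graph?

Count: 11 vertices, 13 edges.
Vertex 10 has neighbors [4, 6], degree = 2.
Handshaking lemma: 2 * 13 = 26.
A tree on 11 vertices has 10 edges. This graph has 13 edges (3 extra). Not a tree.
Diameter (longest shortest path) = 5.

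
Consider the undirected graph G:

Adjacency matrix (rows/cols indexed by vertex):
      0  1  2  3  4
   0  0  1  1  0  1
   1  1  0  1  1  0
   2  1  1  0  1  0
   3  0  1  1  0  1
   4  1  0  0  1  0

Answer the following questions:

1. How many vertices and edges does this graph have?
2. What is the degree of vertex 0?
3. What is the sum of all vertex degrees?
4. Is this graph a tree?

Count: 5 vertices, 7 edges.
Vertex 0 has neighbors [1, 2, 4], degree = 3.
Handshaking lemma: 2 * 7 = 14.
A tree on 5 vertices has 4 edges. This graph has 7 edges (3 extra). Not a tree.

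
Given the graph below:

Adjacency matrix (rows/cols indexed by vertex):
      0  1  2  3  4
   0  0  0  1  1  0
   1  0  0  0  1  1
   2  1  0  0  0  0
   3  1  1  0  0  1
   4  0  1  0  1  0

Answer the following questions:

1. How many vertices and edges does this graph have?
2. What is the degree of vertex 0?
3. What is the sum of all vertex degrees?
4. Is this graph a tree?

Count: 5 vertices, 5 edges.
Vertex 0 has neighbors [2, 3], degree = 2.
Handshaking lemma: 2 * 5 = 10.
A tree on 5 vertices has 4 edges. This graph has 5 edges (1 extra). Not a tree.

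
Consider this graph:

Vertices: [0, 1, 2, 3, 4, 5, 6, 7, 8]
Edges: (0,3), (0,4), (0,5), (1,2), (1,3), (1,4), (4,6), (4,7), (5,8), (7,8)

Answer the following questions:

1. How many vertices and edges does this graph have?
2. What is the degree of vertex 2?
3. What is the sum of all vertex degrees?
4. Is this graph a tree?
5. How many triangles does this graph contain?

Count: 9 vertices, 10 edges.
Vertex 2 has neighbors [1], degree = 1.
Handshaking lemma: 2 * 10 = 20.
A tree on 9 vertices has 8 edges. This graph has 10 edges (2 extra). Not a tree.
Number of triangles = 0.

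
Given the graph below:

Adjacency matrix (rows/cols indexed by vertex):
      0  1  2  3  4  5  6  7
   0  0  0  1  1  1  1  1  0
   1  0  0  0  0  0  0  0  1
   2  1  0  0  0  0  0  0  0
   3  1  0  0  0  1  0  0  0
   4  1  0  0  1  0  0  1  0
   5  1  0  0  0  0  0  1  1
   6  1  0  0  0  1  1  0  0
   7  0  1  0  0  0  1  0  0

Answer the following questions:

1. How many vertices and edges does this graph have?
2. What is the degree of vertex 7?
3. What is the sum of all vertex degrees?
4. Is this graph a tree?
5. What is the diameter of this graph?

Count: 8 vertices, 10 edges.
Vertex 7 has neighbors [1, 5], degree = 2.
Handshaking lemma: 2 * 10 = 20.
A tree on 8 vertices has 7 edges. This graph has 10 edges (3 extra). Not a tree.
Diameter (longest shortest path) = 4.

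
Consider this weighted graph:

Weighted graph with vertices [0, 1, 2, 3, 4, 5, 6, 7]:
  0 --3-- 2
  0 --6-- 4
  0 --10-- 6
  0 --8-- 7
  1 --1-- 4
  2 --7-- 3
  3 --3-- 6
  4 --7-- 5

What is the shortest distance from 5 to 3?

Using Dijkstra's algorithm from vertex 5:
Shortest path: 5 -> 4 -> 0 -> 2 -> 3
Total weight: 7 + 6 + 3 + 7 = 23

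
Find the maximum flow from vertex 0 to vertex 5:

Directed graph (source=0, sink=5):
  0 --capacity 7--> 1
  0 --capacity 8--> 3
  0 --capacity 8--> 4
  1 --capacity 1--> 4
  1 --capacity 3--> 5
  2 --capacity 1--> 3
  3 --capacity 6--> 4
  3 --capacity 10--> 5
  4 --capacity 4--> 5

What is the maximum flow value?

Computing max flow:
  Flow on (0->1): 4/7
  Flow on (0->3): 8/8
  Flow on (0->4): 3/8
  Flow on (1->4): 1/1
  Flow on (1->5): 3/3
  Flow on (3->5): 8/10
  Flow on (4->5): 4/4
Maximum flow = 15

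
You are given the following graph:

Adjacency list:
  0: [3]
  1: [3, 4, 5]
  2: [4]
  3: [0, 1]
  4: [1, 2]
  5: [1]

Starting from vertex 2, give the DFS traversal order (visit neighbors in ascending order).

DFS from vertex 2 (neighbors processed in ascending order):
Visit order: 2, 4, 1, 3, 0, 5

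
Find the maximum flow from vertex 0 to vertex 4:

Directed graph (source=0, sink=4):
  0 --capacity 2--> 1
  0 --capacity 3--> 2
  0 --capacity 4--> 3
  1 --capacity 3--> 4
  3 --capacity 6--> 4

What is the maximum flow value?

Computing max flow:
  Flow on (0->1): 2/2
  Flow on (0->3): 4/4
  Flow on (1->4): 2/3
  Flow on (3->4): 4/6
Maximum flow = 6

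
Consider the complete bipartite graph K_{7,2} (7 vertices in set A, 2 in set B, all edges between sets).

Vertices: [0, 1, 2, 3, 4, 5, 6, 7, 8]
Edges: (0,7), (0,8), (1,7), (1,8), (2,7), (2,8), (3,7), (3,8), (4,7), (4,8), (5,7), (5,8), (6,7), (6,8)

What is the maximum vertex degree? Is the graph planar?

Set-A vertices have degree 2; set-B vertices have degree 7. Maximum degree = max(7,2) = 7.
min(7,2) <= 2, so K_{7,2} avoids a K_{3,3} subdivision and is planar.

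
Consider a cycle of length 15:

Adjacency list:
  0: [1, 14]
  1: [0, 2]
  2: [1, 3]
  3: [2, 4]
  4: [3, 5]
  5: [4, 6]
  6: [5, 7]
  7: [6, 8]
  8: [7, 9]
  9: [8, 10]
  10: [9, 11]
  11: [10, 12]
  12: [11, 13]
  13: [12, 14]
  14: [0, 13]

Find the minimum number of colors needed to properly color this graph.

This is an odd cycle (C_15). Odd cycles are not bipartite (any 2-coloring forces two adjacent vertices to match), and 3 colors suffice.
Chromatic number = 3.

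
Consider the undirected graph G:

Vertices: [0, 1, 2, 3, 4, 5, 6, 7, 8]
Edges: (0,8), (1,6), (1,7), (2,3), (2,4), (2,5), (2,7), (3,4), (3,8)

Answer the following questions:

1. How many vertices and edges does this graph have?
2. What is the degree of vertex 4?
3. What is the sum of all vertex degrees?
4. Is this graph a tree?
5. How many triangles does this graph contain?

Count: 9 vertices, 9 edges.
Vertex 4 has neighbors [2, 3], degree = 2.
Handshaking lemma: 2 * 9 = 18.
A tree on 9 vertices has 8 edges. This graph has 9 edges (1 extra). Not a tree.
Number of triangles = 1.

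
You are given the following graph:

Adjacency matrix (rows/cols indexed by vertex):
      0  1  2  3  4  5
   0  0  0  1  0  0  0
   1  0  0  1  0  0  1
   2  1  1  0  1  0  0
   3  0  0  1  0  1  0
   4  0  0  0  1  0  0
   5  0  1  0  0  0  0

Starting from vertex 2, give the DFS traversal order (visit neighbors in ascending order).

DFS from vertex 2 (neighbors processed in ascending order):
Visit order: 2, 0, 1, 5, 3, 4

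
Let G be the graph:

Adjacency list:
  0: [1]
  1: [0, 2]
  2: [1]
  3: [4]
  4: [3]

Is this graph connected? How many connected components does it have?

Checking connectivity: the graph has 2 connected component(s).
Components: [[0, 1, 2], [3, 4]]. The graph is NOT connected.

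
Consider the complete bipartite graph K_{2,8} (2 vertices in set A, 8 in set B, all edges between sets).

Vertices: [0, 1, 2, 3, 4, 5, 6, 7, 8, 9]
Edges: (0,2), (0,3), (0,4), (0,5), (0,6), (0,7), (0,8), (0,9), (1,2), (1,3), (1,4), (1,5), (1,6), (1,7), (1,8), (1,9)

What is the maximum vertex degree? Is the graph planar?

Set-A vertices have degree 8; set-B vertices have degree 2. Maximum degree = max(2,8) = 8.
min(2,8) <= 2, so K_{2,8} avoids a K_{3,3} subdivision and is planar.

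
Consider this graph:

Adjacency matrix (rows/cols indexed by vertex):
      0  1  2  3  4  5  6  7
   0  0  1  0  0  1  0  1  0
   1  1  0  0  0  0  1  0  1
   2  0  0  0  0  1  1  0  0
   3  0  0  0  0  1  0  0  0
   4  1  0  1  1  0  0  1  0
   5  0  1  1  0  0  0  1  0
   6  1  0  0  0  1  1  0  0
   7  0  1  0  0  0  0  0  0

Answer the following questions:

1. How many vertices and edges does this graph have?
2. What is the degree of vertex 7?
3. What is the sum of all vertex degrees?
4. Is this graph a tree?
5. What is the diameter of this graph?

Count: 8 vertices, 10 edges.
Vertex 7 has neighbors [1], degree = 1.
Handshaking lemma: 2 * 10 = 20.
A tree on 8 vertices has 7 edges. This graph has 10 edges (3 extra). Not a tree.
Diameter (longest shortest path) = 4.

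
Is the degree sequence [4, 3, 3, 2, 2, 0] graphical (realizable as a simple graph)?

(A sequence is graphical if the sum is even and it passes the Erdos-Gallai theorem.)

Sum of degrees = 14. Sum is even and passes Erdos-Gallai. The sequence IS graphical.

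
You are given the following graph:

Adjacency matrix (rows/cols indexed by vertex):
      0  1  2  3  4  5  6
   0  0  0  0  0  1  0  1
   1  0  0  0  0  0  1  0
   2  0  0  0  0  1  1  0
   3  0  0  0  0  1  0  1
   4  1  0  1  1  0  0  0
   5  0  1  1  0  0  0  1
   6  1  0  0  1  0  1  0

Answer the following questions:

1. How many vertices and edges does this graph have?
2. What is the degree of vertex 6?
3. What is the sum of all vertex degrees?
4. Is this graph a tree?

Count: 7 vertices, 8 edges.
Vertex 6 has neighbors [0, 3, 5], degree = 3.
Handshaking lemma: 2 * 8 = 16.
A tree on 7 vertices has 6 edges. This graph has 8 edges (2 extra). Not a tree.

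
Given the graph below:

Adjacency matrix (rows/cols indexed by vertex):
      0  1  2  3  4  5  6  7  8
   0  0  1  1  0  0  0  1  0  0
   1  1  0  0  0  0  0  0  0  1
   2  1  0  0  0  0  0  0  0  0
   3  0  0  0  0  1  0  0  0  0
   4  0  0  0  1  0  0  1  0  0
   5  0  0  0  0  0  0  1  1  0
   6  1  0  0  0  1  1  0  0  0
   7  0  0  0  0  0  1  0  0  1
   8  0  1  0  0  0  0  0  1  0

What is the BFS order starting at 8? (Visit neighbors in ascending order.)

BFS from vertex 8 (neighbors processed in ascending order):
Visit order: 8, 1, 7, 0, 5, 2, 6, 4, 3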